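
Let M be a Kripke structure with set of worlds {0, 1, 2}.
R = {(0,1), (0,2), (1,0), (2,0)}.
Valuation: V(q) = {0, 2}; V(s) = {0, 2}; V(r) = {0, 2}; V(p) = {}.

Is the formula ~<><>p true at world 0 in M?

At 0: <><>p is false, so ~<><>p is true.
  At 0: <><>p requires <>p at some successor in {1, 2}.
    At 1: <>p is false.
    At 2: <>p is false.
  So <><>p is false at 0.

Yes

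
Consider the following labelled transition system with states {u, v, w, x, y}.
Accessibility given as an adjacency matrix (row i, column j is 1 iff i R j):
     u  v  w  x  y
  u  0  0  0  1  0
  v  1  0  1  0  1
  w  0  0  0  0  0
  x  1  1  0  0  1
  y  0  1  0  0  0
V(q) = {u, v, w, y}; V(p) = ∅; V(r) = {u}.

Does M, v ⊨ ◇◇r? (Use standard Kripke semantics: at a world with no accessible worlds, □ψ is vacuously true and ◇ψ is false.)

No

Recall that ◇ψ holds at a world iff ψ holds at some accessible world.
At v: ◇◇r requires ◇r at some successor in {u, w, y}.
  At u: ◇r is false.
  At w: ◇r is false.
  At y: ◇r is false.
So ◇◇r is false at v.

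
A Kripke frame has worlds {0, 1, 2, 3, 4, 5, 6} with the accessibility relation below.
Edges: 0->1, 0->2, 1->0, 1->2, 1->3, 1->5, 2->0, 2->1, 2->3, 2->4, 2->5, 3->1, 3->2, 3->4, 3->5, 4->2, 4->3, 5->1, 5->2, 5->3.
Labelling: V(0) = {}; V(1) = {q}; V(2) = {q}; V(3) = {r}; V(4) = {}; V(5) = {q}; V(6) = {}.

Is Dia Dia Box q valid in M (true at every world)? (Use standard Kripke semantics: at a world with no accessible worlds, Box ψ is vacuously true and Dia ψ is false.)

No

Let φ = Dia Dia Box q. Evaluate φ at each world:
  0 (successors {1, 2}): φ is true.
  1 (successors {0, 2, 3, 5}): φ is true.
  2 (successors {0, 1, 3, 4, 5}): φ is true.
  3 (successors {1, 2, 4, 5}): φ is true.
  4 (successors {2, 3}): φ is true.
  5 (successors {1, 2, 3}): φ is true.
  6 (successors ∅): φ is false.
Detail at 6 (counterexample):
  At 6: no accessible worlds, so Dia Dia Box q is false.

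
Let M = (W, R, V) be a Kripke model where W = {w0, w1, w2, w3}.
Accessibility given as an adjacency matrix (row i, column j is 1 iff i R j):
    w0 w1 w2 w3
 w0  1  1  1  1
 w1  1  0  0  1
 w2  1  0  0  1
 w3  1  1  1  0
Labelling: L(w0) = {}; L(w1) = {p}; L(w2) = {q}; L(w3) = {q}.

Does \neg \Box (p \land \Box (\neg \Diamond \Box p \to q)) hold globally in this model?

Yes

Recall that \Box ψ holds at a world iff ψ holds at every accessible world, and \Diamond ψ holds iff ψ holds at some accessible world.
Let φ = \neg \Box (p \land \Box (\neg \Diamond \Box p \to q)). Evaluate φ at each world:
  w0 (successors {w0, w1, w2, w3}): φ is true.
  w1 (successors {w0, w3}): φ is true.
  w2 (successors {w0, w3}): φ is true.
  w3 (successors {w0, w1, w2}): φ is true.
For instance, at w2:
  At w2: \Box (p \land \Box (\neg \Diamond \Box p \to q)) is false, so \neg \Box (p \land \Box (\neg \Diamond \Box p \to q)) is true.
    At w2: \Box (p \land \Box (\neg \Diamond \Box p \to q)) requires p \land \Box (\neg \Diamond \Box p \to q) at every successor {w0, w3}.
      p \land \Box (\neg \Diamond \Box p \to q) fails at w0, so \Box (p \land \Box (\neg \Diamond \Box p \to q)) is false at w2.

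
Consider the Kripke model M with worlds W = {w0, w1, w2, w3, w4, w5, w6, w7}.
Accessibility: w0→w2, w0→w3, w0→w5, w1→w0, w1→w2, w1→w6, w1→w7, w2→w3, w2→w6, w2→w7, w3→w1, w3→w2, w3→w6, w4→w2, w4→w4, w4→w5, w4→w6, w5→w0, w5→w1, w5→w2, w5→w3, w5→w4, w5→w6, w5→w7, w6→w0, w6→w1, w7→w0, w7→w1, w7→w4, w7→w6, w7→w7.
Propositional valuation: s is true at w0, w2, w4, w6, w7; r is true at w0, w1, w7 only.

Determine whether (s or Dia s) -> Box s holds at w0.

At w0: s or Dia s is true, Box s is false, so (s or Dia s) -> Box s is false.
  At w0: s is true, Dia s is true, so s or Dia s is true.
    At w0: Dia s requires s at some successor in {w2, w3, w5}.
      s holds at w2, so Dia s is true at w0.
  At w0: Box s requires s at every successor {w2, w3, w5}.
    s fails at w3, so Box s is false at w0.

No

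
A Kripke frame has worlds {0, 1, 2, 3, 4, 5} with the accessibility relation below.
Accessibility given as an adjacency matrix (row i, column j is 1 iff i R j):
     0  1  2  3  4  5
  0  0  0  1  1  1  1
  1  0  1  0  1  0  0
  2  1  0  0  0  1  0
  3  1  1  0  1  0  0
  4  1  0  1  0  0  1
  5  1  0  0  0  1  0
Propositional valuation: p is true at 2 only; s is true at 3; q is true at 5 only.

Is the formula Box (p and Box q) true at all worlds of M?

No

Recall that Box ψ holds at a world iff ψ holds at every accessible world, and Dia ψ holds iff ψ holds at some accessible world.
Let φ = Box (p and Box q). Evaluate φ at each world:
  0 (successors {2, 3, 4, 5}): φ is false.
  1 (successors {1, 3}): φ is false.
  2 (successors {0, 4}): φ is false.
  3 (successors {0, 1, 3}): φ is false.
  4 (successors {0, 2, 5}): φ is false.
  5 (successors {0, 4}): φ is false.
Detail at 0 (counterexample):
  At 0: Box (p and Box q) requires p and Box q at every successor {2, 3, 4, 5}.
    p and Box q fails at 2, so Box (p and Box q) is false at 0.
      At 2: p is true, Box q is false, so p and Box q is false.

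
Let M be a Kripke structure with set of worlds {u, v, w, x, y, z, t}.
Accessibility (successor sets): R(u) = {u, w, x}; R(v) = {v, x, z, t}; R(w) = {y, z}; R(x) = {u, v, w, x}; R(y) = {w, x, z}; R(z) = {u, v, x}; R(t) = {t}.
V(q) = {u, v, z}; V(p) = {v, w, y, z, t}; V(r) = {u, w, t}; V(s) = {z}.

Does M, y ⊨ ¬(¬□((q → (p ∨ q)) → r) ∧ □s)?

At y: ¬□((q → (p ∨ q)) → r) ∧ □s is false, so ¬(¬□((q → (p ∨ q)) → r) ∧ □s) is true.
  At y: ¬□((q → (p ∨ q)) → r) is true, □s is false, so ¬□((q → (p ∨ q)) → r) ∧ □s is false.
    At y: □((q → (p ∨ q)) → r) is false, so ¬□((q → (p ∨ q)) → r) is true.
      At y: □((q → (p ∨ q)) → r) requires (q → (p ∨ q)) → r at every successor {w, x, z}.
        (q → (p ∨ q)) → r fails at x, so □((q → (p ∨ q)) → r) is false at y.
    At y: □s requires s at every successor {w, x, z}.
      s fails at w, so □s is false at y.

Yes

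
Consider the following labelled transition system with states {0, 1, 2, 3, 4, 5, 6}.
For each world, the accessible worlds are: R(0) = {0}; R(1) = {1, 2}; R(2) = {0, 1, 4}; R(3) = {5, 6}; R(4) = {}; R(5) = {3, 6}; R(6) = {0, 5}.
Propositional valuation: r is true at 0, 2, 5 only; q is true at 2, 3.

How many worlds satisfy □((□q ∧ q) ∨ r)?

Recall that □ψ holds at a world iff ψ holds at every accessible world, and ◇ψ holds iff ψ holds at some accessible world.
Let φ = □((□q ∧ q) ∨ r). Evaluate φ at each world:
  0 (successors {0}): φ is true.
  1 (successors {1, 2}): φ is false.
  2 (successors {0, 1, 4}): φ is false.
  3 (successors {5, 6}): φ is false.
  4 (successors ∅): φ is true.
  5 (successors {3, 6}): φ is false.
  6 (successors {0, 5}): φ is true.
For instance, at 2:
  At 2: □((□q ∧ q) ∨ r) requires (□q ∧ q) ∨ r at every successor {0, 1, 4}.
    (□q ∧ q) ∨ r fails at 1, so □((□q ∧ q) ∨ r) is false at 2.
      At 1: □q ∧ q is false, r is false, so (□q ∧ q) ∨ r is false.
Satisfying worlds: {0, 4, 6}

3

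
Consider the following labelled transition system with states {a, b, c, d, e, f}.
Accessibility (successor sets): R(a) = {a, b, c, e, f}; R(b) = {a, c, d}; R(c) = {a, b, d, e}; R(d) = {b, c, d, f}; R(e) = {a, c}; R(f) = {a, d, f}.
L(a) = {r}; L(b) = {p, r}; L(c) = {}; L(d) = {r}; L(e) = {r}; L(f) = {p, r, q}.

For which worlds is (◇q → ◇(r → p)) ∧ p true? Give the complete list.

Recall that ◇ψ holds at a world iff ψ holds at some accessible world.
Let φ = (◇q → ◇(r → p)) ∧ p. Evaluate φ at each world:
  a (successors {a, b, c, e, f}): φ is false.
  b (successors {a, c, d}): φ is true.
  c (successors {a, b, d, e}): φ is false.
  d (successors {b, c, d, f}): φ is false.
  e (successors {a, c}): φ is false.
  f (successors {a, d, f}): φ is true.
For instance, at e:
  At e: ◇q → ◇(r → p) is true, p is false, so (◇q → ◇(r → p)) ∧ p is false.
    At e: ◇q is false, ◇(r → p) is true, so ◇q → ◇(r → p) is true.
      At e: ◇q requires q at some successor in {a, c}.
        At a: q is false.
        At c: q is false.
      So ◇q is false at e.
      At e: ◇(r → p) requires r → p at some successor in {a, c}.
        r → p holds at c, so ◇(r → p) is true at e.
Satisfying worlds: {b, f}

b, f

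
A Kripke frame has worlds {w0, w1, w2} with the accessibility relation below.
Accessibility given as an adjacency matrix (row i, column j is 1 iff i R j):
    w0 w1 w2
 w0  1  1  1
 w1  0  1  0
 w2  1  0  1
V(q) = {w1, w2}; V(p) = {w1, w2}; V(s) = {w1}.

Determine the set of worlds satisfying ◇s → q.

Let φ = ◇s → q. Evaluate φ at each world:
  w0 (successors {w0, w1, w2}): φ is false.
  w1 (successors {w1}): φ is true.
  w2 (successors {w0, w2}): φ is true.
For instance, at w2:
  At w2: ◇s is false, q is true, so ◇s → q is true.
    At w2: ◇s requires s at some successor in {w0, w2}.
      At w0: s is false.
      At w2: s is false.
    So ◇s is false at w2.
Satisfying worlds: {w1, w2}

w1, w2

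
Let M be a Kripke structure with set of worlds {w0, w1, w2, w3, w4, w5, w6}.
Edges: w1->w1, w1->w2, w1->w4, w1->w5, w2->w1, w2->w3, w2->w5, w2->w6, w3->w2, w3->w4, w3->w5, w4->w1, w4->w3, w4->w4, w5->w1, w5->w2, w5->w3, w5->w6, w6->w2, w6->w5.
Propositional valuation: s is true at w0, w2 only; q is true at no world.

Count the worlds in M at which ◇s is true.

4

Recall that ◇ψ holds at a world iff ψ holds at some accessible world.
Let φ = ◇s. Evaluate φ at each world:
  w0 (successors ∅): φ is false.
  w1 (successors {w1, w2, w4, w5}): φ is true.
  w2 (successors {w1, w3, w5, w6}): φ is false.
  w3 (successors {w2, w4, w5}): φ is true.
  w4 (successors {w1, w3, w4}): φ is false.
  w5 (successors {w1, w2, w3, w6}): φ is true.
  w6 (successors {w2, w5}): φ is true.
For instance, at w5:
  At w5: ◇s requires s at some successor in {w1, w2, w3, w6}.
    s holds at w2, so ◇s is true at w5.
Satisfying worlds: {w1, w3, w5, w6}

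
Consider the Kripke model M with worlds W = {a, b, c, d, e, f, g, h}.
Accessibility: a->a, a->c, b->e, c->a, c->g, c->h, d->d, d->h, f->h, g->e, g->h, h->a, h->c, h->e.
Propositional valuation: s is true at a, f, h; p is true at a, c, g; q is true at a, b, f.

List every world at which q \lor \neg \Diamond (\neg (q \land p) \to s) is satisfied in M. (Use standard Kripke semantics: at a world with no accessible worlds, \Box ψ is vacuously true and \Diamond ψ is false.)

Let φ = q \lor \neg \Diamond (\neg (q \land p) \to s). Evaluate φ at each world:
  a (successors {a, c}): φ is true.
  b (successors {e}): φ is true.
  c (successors {a, g, h}): φ is false.
  d (successors {d, h}): φ is false.
  e (successors ∅): φ is true.
  f (successors {h}): φ is true.
  g (successors {e, h}): φ is false.
  h (successors {a, c, e}): φ is false.
For instance, at a:
  At a: q is true, \neg \Diamond (\neg (q \land p) \to s) is false, so q \lor \neg \Diamond (\neg (q \land p) \to s) is true.
    At a: \Diamond (\neg (q \land p) \to s) is true, so \neg \Diamond (\neg (q \land p) \to s) is false.
      At a: \Diamond (\neg (q \land p) \to s) requires \neg (q \land p) \to s at some successor in {a, c}.
        \neg (q \land p) \to s holds at a, so \Diamond (\neg (q \land p) \to s) is true at a.
Satisfying worlds: {a, b, e, f}

a, b, e, f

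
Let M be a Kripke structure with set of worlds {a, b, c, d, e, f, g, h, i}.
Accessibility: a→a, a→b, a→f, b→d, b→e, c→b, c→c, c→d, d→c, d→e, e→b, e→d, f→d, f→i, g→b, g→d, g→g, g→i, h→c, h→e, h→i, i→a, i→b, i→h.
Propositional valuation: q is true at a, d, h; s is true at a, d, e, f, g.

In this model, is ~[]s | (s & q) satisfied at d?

At d: ~[]s is true, s & q is true, so ~[]s | (s & q) is true.
  At d: []s is false, so ~[]s is true.
    At d: []s requires s at every successor {c, e}.
      s fails at c, so []s is false at d.

Yes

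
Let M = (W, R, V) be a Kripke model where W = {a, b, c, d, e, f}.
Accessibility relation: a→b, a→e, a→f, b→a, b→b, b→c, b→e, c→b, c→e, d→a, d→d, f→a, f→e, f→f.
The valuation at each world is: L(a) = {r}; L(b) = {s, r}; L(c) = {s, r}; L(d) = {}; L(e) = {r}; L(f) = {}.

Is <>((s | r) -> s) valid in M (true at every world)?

Recall that <>ψ holds at a world iff ψ holds at some accessible world.
Let φ = <>((s | r) -> s). Evaluate φ at each world:
  a (successors {b, e, f}): φ is true.
  b (successors {a, b, c, e}): φ is true.
  c (successors {b, e}): φ is true.
  d (successors {a, d}): φ is true.
  e (successors ∅): φ is false.
  f (successors {a, e, f}): φ is true.
Detail at e (counterexample):
  At e: no accessible worlds, so <>((s | r) -> s) is false.

No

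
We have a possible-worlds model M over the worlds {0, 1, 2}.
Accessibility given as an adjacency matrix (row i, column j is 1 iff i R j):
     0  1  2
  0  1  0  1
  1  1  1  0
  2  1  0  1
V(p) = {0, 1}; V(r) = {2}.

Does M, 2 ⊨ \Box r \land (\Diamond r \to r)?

At 2: \Box r is false, \Diamond r \to r is true, so \Box r \land (\Diamond r \to r) is false.
  At 2: \Box r requires r at every successor {0, 2}.
    r fails at 0, so \Box r is false at 2.
  At 2: \Diamond r is true, r is true, so \Diamond r \to r is true.
    At 2: \Diamond r requires r at some successor in {0, 2}.
      r holds at 2, so \Diamond r is true at 2.

No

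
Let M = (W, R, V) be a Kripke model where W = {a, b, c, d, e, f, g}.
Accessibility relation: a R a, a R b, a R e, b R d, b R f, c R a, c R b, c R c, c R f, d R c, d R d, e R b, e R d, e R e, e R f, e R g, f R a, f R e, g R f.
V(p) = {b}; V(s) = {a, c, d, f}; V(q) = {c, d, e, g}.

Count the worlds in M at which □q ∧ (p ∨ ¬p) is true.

1

Let φ = □q ∧ (p ∨ ¬p). Evaluate φ at each world:
  a (successors {a, b, e}): φ is false.
  b (successors {d, f}): φ is false.
  c (successors {a, b, c, f}): φ is false.
  d (successors {c, d}): φ is true.
  e (successors {b, d, e, f, g}): φ is false.
  f (successors {a, e}): φ is false.
  g (successors {f}): φ is false.
For instance, at c:
  At c: □q is false, p ∨ ¬p is true, so □q ∧ (p ∨ ¬p) is false.
    At c: □q requires q at every successor {a, b, c, f}.
      q fails at a, so □q is false at c.
Satisfying worlds: {d}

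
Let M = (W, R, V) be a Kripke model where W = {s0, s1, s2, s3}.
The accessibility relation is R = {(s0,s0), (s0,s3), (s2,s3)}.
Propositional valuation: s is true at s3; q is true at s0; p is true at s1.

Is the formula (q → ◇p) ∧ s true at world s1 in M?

No

At s1: q → ◇p is true, s is false, so (q → ◇p) ∧ s is false.
  At s1: q is false, ◇p is false, so q → ◇p is true.
    At s1: no accessible worlds, so ◇p is false.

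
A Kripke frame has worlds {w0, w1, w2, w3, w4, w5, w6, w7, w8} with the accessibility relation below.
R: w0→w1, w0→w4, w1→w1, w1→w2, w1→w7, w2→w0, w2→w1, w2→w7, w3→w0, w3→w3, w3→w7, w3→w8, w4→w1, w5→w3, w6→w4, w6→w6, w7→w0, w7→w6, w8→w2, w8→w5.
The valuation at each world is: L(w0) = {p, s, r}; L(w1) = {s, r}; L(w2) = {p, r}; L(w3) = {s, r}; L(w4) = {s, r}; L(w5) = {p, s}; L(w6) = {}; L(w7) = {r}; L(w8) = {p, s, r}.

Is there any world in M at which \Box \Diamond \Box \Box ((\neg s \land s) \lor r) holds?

Yes

Let φ = \Box \Diamond \Box \Box ((\neg s \land s) \lor r). Evaluate φ at each world:
  w0 (successors {w1, w4}): φ is false.
  w1 (successors {w1, w2, w7}): φ is false.
  w2 (successors {w0, w1, w7}): φ is false.
  w3 (successors {w0, w3, w7, w8}): φ is true.
  w4 (successors {w1}): φ is false.
  w5 (successors {w3}): φ is true.
  w6 (successors {w4, w6}): φ is false.
  w7 (successors {w0, w6}): φ is true.
  w8 (successors {w2, w5}): φ is false.
Detail at w3 (witness):
  At w3: \Box \Diamond \Box \Box ((\neg s \land s) \lor r) requires \Diamond \Box \Box ((\neg s \land s) \lor r) at every successor {w0, w3, w7, w8}.
    At w0: \Diamond \Box \Box ((\neg s \land s) \lor r) is true.
    At w3: \Diamond \Box \Box ((\neg s \land s) \lor r) is true.
    At w7: \Diamond \Box \Box ((\neg s \land s) \lor r) is true.
    At w8: \Diamond \Box \Box ((\neg s \land s) \lor r) is true.
  So \Box \Diamond \Box \Box ((\neg s \land s) \lor r) is true at w3.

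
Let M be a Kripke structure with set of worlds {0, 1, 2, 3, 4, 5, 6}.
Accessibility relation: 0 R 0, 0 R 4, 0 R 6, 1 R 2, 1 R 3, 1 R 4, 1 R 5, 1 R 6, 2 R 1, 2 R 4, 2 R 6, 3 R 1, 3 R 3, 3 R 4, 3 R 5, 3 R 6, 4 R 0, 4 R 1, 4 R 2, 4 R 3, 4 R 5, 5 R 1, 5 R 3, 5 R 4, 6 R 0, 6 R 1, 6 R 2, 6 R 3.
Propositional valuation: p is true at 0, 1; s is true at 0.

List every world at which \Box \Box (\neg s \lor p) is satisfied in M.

0, 1, 2, 3, 4, 5, 6

Let φ = \Box \Box (\neg s \lor p). Evaluate φ at each world:
  0 (successors {0, 4, 6}): φ is true.
  1 (successors {2, 3, 4, 5, 6}): φ is true.
  2 (successors {1, 4, 6}): φ is true.
  3 (successors {1, 3, 4, 5, 6}): φ is true.
  4 (successors {0, 1, 2, 3, 5}): φ is true.
  5 (successors {1, 3, 4}): φ is true.
  6 (successors {0, 1, 2, 3}): φ is true.
For instance, at 2:
  At 2: \Box \Box (\neg s \lor p) requires \Box (\neg s \lor p) at every successor {1, 4, 6}.
      At 1: \Box (\neg s \lor p) requires \neg s \lor p at every successor {2, 3, 4, 5, 6}.
        At 2: \neg s \lor p is true.
        At 3: \neg s \lor p is true.
        At 4: \neg s \lor p is true.
        At 5: \neg s \lor p is true.
        At 6: \neg s \lor p is true.
      So \Box (\neg s \lor p) is true at 1.
      At 4: \Box (\neg s \lor p) requires \neg s \lor p at every successor {0, 1, 2, 3, 5}.
        At 0: \neg s \lor p is true.
        At 1: \neg s \lor p is true.
        At 2: \neg s \lor p is true.
        At 3: \neg s \lor p is true.
        At 5: \neg s \lor p is true.
      So \Box (\neg s \lor p) is true at 4.
      At 6: \Box (\neg s \lor p) requires \neg s \lor p at every successor {0, 1, 2, 3}.
        At 0: \neg s \lor p is true.
        At 1: \neg s \lor p is true.
        At 2: \neg s \lor p is true.
        At 3: \neg s \lor p is true.
      So \Box (\neg s \lor p) is true at 6.
  So \Box \Box (\neg s \lor p) is true at 2.
Satisfying worlds: {0, 1, 2, 3, 4, 5, 6}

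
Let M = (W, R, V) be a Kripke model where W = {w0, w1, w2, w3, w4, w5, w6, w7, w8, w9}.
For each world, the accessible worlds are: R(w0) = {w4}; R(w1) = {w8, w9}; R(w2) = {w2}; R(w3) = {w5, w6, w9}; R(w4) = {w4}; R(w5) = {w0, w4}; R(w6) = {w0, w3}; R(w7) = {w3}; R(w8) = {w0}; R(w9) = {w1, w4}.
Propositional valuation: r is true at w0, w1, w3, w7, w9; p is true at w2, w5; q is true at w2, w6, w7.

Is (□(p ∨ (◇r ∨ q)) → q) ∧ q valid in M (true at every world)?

Let φ = (□(p ∨ (◇r ∨ q)) → q) ∧ q. Evaluate φ at each world:
  w0 (successors {w4}): φ is false.
  w1 (successors {w8, w9}): φ is false.
  w2 (successors {w2}): φ is true.
  w3 (successors {w5, w6, w9}): φ is false.
  w4 (successors {w4}): φ is false.
  w5 (successors {w0, w4}): φ is false.
  w6 (successors {w0, w3}): φ is true.
  w7 (successors {w3}): φ is true.
  w8 (successors {w0}): φ is false.
  w9 (successors {w1, w4}): φ is false.
Detail at w0 (counterexample):
  At w0: □(p ∨ (◇r ∨ q)) → q is true, q is false, so (□(p ∨ (◇r ∨ q)) → q) ∧ q is false.
    At w0: □(p ∨ (◇r ∨ q)) is false, q is false, so □(p ∨ (◇r ∨ q)) → q is true.
      At w0: □(p ∨ (◇r ∨ q)) requires p ∨ (◇r ∨ q) at every successor {w4}.
        p ∨ (◇r ∨ q) fails at w4, so □(p ∨ (◇r ∨ q)) is false at w0.

No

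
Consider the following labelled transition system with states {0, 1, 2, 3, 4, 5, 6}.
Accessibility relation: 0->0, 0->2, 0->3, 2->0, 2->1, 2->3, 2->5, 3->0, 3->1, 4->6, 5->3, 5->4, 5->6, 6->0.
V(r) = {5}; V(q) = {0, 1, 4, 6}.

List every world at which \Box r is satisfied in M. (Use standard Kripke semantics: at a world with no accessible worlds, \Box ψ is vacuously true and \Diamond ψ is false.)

1

Let φ = \Box r. Evaluate φ at each world:
  0 (successors {0, 2, 3}): φ is false.
  1 (successors ∅): φ is true.
  2 (successors {0, 1, 3, 5}): φ is false.
  3 (successors {0, 1}): φ is false.
  4 (successors {6}): φ is false.
  5 (successors {3, 4, 6}): φ is false.
  6 (successors {0}): φ is false.
For instance, at 2:
  At 2: \Box r requires r at every successor {0, 1, 3, 5}.
    r fails at 0, so \Box r is false at 2.
Satisfying worlds: {1}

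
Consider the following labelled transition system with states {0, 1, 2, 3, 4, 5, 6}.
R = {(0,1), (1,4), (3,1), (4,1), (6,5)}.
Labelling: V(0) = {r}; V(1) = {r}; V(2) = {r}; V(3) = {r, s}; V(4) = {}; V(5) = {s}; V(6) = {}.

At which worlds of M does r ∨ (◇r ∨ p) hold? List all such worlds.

0, 1, 2, 3, 4

Let φ = r ∨ (◇r ∨ p). Evaluate φ at each world:
  0 (successors {1}): φ is true.
  1 (successors {4}): φ is true.
  2 (successors ∅): φ is true.
  3 (successors {1}): φ is true.
  4 (successors {1}): φ is true.
  5 (successors ∅): φ is false.
  6 (successors {5}): φ is false.
For instance, at 3:
  At 3: r is true, ◇r ∨ p is true, so r ∨ (◇r ∨ p) is true.
    At 3: ◇r is true, p is false, so ◇r ∨ p is true.
      At 3: ◇r requires r at some successor in {1}.
        r holds at 1, so ◇r is true at 3.
Satisfying worlds: {0, 1, 2, 3, 4}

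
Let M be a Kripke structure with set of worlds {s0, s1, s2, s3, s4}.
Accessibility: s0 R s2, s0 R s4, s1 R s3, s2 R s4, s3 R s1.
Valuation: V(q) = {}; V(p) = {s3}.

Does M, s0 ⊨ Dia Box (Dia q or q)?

Recall that Box ψ holds at a world iff ψ holds at every accessible world, and Dia ψ holds iff ψ holds at some accessible world.
At s0: Dia Box (Dia q or q) requires Box (Dia q or q) at some successor in {s2, s4}.
  Box (Dia q or q) holds at s4, so Dia Box (Dia q or q) is true at s0.
    At s4: no accessible worlds, so Box (Dia q or q) holds vacuously.

Yes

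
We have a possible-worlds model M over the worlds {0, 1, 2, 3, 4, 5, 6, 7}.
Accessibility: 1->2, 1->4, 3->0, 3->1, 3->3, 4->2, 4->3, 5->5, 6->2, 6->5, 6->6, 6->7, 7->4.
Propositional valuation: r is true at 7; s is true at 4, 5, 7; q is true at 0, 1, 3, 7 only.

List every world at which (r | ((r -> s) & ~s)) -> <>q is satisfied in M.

3, 4, 5, 6

Let φ = (r | ((r -> s) & ~s)) -> <>q. Evaluate φ at each world:
  0 (successors ∅): φ is false.
  1 (successors {2, 4}): φ is false.
  2 (successors ∅): φ is false.
  3 (successors {0, 1, 3}): φ is true.
  4 (successors {2, 3}): φ is true.
  5 (successors {5}): φ is true.
  6 (successors {2, 5, 6, 7}): φ is true.
  7 (successors {4}): φ is false.
For instance, at 5:
  At 5: r | ((r -> s) & ~s) is false, <>q is false, so (r | ((r -> s) & ~s)) -> <>q is true.
    At 5: <>q requires q at some successor in {5}.
      At 5: q is false.
    So <>q is false at 5.
Satisfying worlds: {3, 4, 5, 6}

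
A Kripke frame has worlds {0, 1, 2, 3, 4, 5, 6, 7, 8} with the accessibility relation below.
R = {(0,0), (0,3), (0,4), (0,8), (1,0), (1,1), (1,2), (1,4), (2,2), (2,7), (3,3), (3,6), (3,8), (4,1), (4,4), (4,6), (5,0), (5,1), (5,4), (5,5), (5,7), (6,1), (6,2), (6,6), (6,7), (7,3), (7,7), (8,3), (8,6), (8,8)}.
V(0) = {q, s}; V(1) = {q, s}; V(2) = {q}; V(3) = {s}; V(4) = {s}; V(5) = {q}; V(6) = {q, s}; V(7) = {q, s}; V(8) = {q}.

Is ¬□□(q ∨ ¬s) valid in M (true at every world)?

Yes

Recall that □ψ holds at a world iff ψ holds at every accessible world, and ◇ψ holds iff ψ holds at some accessible world.
Let φ = ¬□□(q ∨ ¬s). Evaluate φ at each world:
  0 (successors {0, 3, 4, 8}): φ is true.
  1 (successors {0, 1, 2, 4}): φ is true.
  2 (successors {2, 7}): φ is true.
  3 (successors {3, 6, 8}): φ is true.
  4 (successors {1, 4, 6}): φ is true.
  5 (successors {0, 1, 4, 5, 7}): φ is true.
  6 (successors {1, 2, 6, 7}): φ is true.
  7 (successors {3, 7}): φ is true.
  8 (successors {3, 6, 8}): φ is true.
For instance, at 2:
  At 2: □□(q ∨ ¬s) is false, so ¬□□(q ∨ ¬s) is true.
    At 2: □□(q ∨ ¬s) requires □(q ∨ ¬s) at every successor {2, 7}.
      □(q ∨ ¬s) fails at 7, so □□(q ∨ ¬s) is false at 2.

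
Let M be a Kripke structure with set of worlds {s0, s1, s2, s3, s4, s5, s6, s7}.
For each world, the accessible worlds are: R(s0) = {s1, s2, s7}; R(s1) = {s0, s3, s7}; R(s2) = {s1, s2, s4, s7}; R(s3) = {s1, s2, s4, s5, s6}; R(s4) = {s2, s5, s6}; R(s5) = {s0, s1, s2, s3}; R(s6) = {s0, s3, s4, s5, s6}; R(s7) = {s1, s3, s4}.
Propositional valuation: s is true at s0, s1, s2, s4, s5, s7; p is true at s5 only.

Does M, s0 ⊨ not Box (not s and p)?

At s0: Box (not s and p) is false, so not Box (not s and p) is true.
  At s0: Box (not s and p) requires not s and p at every successor {s1, s2, s7}.
    not s and p fails at s1, so Box (not s and p) is false at s0.

Yes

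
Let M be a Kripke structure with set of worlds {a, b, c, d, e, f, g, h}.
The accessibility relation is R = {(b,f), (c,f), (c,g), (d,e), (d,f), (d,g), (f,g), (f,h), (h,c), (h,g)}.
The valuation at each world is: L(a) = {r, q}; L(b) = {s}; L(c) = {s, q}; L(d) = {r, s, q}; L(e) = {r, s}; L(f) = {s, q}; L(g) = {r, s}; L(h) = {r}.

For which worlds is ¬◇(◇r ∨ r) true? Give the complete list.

a, e, g

Recall that ◇ψ holds at a world iff ψ holds at some accessible world.
Let φ = ¬◇(◇r ∨ r). Evaluate φ at each world:
  a (successors ∅): φ is true.
  b (successors {f}): φ is false.
  c (successors {f, g}): φ is false.
  d (successors {e, f, g}): φ is false.
  e (successors ∅): φ is true.
  f (successors {g, h}): φ is false.
  g (successors ∅): φ is true.
  h (successors {c, g}): φ is false.
For instance, at f:
  At f: ◇(◇r ∨ r) is true, so ¬◇(◇r ∨ r) is false.
    At f: ◇(◇r ∨ r) requires ◇r ∨ r at some successor in {g, h}.
      ◇r ∨ r holds at g, so ◇(◇r ∨ r) is true at f.
Satisfying worlds: {a, e, g}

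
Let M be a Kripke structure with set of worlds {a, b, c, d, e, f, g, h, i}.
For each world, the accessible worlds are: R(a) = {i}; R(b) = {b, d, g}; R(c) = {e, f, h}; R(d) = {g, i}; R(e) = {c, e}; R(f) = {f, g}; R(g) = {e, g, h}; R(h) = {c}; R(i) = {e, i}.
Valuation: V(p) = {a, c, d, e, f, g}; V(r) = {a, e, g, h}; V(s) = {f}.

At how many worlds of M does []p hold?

Let φ = []p. Evaluate φ at each world:
  a (successors {i}): φ is false.
  b (successors {b, d, g}): φ is false.
  c (successors {e, f, h}): φ is false.
  d (successors {g, i}): φ is false.
  e (successors {c, e}): φ is true.
  f (successors {f, g}): φ is true.
  g (successors {e, g, h}): φ is false.
  h (successors {c}): φ is true.
  i (successors {e, i}): φ is false.
For instance, at c:
  At c: []p requires p at every successor {e, f, h}.
    p fails at h, so []p is false at c.
Satisfying worlds: {e, f, h}

3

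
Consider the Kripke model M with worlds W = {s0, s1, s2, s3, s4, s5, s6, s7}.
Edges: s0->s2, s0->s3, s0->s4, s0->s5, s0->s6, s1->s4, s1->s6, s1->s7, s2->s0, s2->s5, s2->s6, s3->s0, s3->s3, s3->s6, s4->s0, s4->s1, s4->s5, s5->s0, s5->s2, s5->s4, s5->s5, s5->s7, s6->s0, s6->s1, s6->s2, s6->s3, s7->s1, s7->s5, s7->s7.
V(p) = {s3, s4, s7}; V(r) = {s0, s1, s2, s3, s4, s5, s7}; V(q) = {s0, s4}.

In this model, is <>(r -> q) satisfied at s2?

Recall that <>ψ holds at a world iff ψ holds at some accessible world.
At s2: <>(r -> q) requires r -> q at some successor in {s0, s5, s6}.
  r -> q holds at s0, so <>(r -> q) is true at s2.

Yes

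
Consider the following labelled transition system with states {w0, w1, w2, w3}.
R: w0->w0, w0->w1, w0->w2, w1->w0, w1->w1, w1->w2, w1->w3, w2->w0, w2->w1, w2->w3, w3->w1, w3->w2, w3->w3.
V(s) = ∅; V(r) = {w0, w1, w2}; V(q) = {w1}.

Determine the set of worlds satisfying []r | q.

w0, w1

Let φ = []r | q. Evaluate φ at each world:
  w0 (successors {w0, w1, w2}): φ is true.
  w1 (successors {w0, w1, w2, w3}): φ is true.
  w2 (successors {w0, w1, w3}): φ is false.
  w3 (successors {w1, w2, w3}): φ is false.
For instance, at w3:
  At w3: []r is false, q is false, so []r | q is false.
    At w3: []r requires r at every successor {w1, w2, w3}.
      r fails at w3, so []r is false at w3.
Satisfying worlds: {w0, w1}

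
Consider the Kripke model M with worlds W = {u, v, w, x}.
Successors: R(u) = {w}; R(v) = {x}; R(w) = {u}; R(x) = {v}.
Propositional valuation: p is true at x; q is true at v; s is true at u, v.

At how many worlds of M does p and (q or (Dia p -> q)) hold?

1

Let φ = p and (q or (Dia p -> q)). Evaluate φ at each world:
  u (successors {w}): φ is false.
  v (successors {x}): φ is false.
  w (successors {u}): φ is false.
  x (successors {v}): φ is true.
For instance, at w:
  At w: p is false, q or (Dia p -> q) is true, so p and (q or (Dia p -> q)) is false.
    At w: q is false, Dia p -> q is true, so q or (Dia p -> q) is true.
      At w: Dia p is false, q is false, so Dia p -> q is true.
Satisfying worlds: {x}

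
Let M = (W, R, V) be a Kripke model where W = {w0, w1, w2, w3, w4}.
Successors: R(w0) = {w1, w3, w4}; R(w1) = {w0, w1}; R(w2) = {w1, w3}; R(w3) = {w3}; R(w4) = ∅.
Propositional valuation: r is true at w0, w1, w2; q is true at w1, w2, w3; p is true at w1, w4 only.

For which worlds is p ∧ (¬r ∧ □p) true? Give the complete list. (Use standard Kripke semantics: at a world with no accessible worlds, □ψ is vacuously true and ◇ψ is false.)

Let φ = p ∧ (¬r ∧ □p). Evaluate φ at each world:
  w0 (successors {w1, w3, w4}): φ is false.
  w1 (successors {w0, w1}): φ is false.
  w2 (successors {w1, w3}): φ is false.
  w3 (successors {w3}): φ is false.
  w4 (successors ∅): φ is true.
For instance, at w0:
  At w0: p is false, ¬r ∧ □p is false, so p ∧ (¬r ∧ □p) is false.
    At w0: ¬r is false, □p is false, so ¬r ∧ □p is false.
      At w0: □p requires p at every successor {w1, w3, w4}.
        p fails at w3, so □p is false at w0.
Satisfying worlds: {w4}

w4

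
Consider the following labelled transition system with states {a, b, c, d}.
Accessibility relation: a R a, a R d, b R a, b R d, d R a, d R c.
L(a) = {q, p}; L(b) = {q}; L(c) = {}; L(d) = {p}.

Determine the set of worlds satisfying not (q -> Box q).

a, b

Let φ = not (q -> Box q). Evaluate φ at each world:
  a (successors {a, d}): φ is true.
  b (successors {a, d}): φ is true.
  c (successors ∅): φ is false.
  d (successors {a, c}): φ is false.
For instance, at b:
  At b: q -> Box q is false, so not (q -> Box q) is true.
    At b: q is true, Box q is false, so q -> Box q is false.
      At b: Box q requires q at every successor {a, d}.
        q fails at d, so Box q is false at b.
Satisfying worlds: {a, b}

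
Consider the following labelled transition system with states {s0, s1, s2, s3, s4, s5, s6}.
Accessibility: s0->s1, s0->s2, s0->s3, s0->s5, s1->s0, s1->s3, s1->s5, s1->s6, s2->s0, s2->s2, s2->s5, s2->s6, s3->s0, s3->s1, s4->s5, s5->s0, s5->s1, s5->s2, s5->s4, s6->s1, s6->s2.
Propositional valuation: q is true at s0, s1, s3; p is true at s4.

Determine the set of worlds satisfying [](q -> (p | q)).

s0, s1, s2, s3, s4, s5, s6

Recall that []ψ holds at a world iff ψ holds at every accessible world, and <>ψ holds iff ψ holds at some accessible world.
Let φ = [](q -> (p | q)). Evaluate φ at each world:
  s0 (successors {s1, s2, s3, s5}): φ is true.
  s1 (successors {s0, s3, s5, s6}): φ is true.
  s2 (successors {s0, s2, s5, s6}): φ is true.
  s3 (successors {s0, s1}): φ is true.
  s4 (successors {s5}): φ is true.
  s5 (successors {s0, s1, s2, s4}): φ is true.
  s6 (successors {s1, s2}): φ is true.
For instance, at s2:
  At s2: [](q -> (p | q)) requires q -> (p | q) at every successor {s0, s2, s5, s6}.
    At s0: q -> (p | q) is true.
    At s2: q -> (p | q) is true.
    At s5: q -> (p | q) is true.
    At s6: q -> (p | q) is true.
  So [](q -> (p | q)) is true at s2.
Satisfying worlds: {s0, s1, s2, s3, s4, s5, s6}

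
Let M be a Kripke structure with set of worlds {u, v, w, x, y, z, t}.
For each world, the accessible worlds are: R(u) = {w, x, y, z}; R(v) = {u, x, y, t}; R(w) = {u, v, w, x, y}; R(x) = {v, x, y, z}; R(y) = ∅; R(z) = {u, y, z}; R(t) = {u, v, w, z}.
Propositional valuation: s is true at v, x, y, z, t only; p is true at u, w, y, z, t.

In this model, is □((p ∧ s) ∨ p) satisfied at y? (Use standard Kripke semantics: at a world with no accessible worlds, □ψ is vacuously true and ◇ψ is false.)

Yes

At y: no accessible worlds, so □((p ∧ s) ∨ p) holds vacuously.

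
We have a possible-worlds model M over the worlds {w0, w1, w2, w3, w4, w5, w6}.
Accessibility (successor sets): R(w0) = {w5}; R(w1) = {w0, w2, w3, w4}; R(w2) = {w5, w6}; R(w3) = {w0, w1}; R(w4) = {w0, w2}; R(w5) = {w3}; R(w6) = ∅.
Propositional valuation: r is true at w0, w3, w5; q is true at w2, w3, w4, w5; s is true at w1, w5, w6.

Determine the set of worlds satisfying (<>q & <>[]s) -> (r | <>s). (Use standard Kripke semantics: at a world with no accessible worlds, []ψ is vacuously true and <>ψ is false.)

Recall that []ψ holds at a world iff ψ holds at every accessible world, and <>ψ holds iff ψ holds at some accessible world.
Let φ = (<>q & <>[]s) -> (r | <>s). Evaluate φ at each world:
  w0 (successors {w5}): φ is true.
  w1 (successors {w0, w2, w3, w4}): φ is false.
  w2 (successors {w5, w6}): φ is true.
  w3 (successors {w0, w1}): φ is true.
  w4 (successors {w0, w2}): φ is false.
  w5 (successors {w3}): φ is true.
  w6 (successors ∅): φ is true.
For instance, at w4:
  At w4: <>q & <>[]s is true, r | <>s is false, so (<>q & <>[]s) -> (r | <>s) is false.
    At w4: <>q is true, <>[]s is true, so <>q & <>[]s is true.
      At w4: <>q requires q at some successor in {w0, w2}.
        q holds at w2, so <>q is true at w4.
      At w4: <>[]s requires []s at some successor in {w0, w2}.
        []s holds at w0, so <>[]s is true at w4.
    At w4: r is false, <>s is false, so r | <>s is false.
      At w4: <>s requires s at some successor in {w0, w2}.
        At w0: s is false.
        At w2: s is false.
      So <>s is false at w4.
Satisfying worlds: {w0, w2, w3, w5, w6}

w0, w2, w3, w5, w6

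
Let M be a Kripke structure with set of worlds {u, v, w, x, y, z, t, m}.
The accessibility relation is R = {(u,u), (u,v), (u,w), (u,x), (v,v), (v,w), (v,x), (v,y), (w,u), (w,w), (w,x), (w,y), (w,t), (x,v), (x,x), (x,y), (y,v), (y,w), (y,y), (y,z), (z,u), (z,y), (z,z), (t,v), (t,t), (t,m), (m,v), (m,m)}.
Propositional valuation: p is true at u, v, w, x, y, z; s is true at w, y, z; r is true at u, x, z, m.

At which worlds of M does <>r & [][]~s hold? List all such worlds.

Let φ = <>r & [][]~s. Evaluate φ at each world:
  u (successors {u, v, w, x}): φ is false.
  v (successors {v, w, x, y}): φ is false.
  w (successors {u, w, x, y, t}): φ is false.
  x (successors {v, x, y}): φ is false.
  y (successors {v, w, y, z}): φ is false.
  z (successors {u, y, z}): φ is false.
  t (successors {v, t, m}): φ is false.
  m (successors {v, m}): φ is false.
For instance, at v:
  At v: <>r is true, [][]~s is false, so <>r & [][]~s is false.
    At v: <>r requires r at some successor in {v, w, x, y}.
      r holds at x, so <>r is true at v.
    At v: [][]~s requires []~s at every successor {v, w, x, y}.
      []~s fails at v, so [][]~s is false at v.
Satisfying worlds: none.

none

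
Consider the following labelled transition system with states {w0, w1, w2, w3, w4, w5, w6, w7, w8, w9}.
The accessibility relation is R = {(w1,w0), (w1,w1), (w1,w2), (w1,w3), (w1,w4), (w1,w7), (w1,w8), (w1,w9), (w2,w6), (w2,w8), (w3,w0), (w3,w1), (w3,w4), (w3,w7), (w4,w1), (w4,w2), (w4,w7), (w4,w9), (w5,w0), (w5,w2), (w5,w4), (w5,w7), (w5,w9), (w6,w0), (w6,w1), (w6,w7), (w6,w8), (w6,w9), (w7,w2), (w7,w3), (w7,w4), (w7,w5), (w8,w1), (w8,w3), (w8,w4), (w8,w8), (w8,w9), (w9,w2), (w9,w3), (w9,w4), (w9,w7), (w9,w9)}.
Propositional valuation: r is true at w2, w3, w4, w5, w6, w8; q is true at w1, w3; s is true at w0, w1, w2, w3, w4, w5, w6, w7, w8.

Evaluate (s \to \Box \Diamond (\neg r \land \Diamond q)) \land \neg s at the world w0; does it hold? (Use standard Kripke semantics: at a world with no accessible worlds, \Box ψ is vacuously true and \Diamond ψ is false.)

At w0: s \to \Box \Diamond (\neg r \land \Diamond q) is true, \neg s is false, so (s \to \Box \Diamond (\neg r \land \Diamond q)) \land \neg s is false.
  At w0: s is true, \Box \Diamond (\neg r \land \Diamond q) is true, so s \to \Box \Diamond (\neg r \land \Diamond q) is true.
    At w0: no accessible worlds, so \Box \Diamond (\neg r \land \Diamond q) holds vacuously.

No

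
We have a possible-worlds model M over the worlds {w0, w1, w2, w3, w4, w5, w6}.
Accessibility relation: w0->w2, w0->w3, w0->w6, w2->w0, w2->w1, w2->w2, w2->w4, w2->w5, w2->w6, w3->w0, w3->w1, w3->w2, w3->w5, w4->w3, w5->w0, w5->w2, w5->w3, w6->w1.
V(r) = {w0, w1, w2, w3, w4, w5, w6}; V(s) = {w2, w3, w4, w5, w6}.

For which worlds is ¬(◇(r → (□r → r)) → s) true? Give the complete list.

w0

Let φ = ¬(◇(r → (□r → r)) → s). Evaluate φ at each world:
  w0 (successors {w2, w3, w6}): φ is true.
  w1 (successors ∅): φ is false.
  w2 (successors {w0, w1, w2, w4, w5, w6}): φ is false.
  w3 (successors {w0, w1, w2, w5}): φ is false.
  w4 (successors {w3}): φ is false.
  w5 (successors {w0, w2, w3}): φ is false.
  w6 (successors {w1}): φ is false.
For instance, at w5:
  At w5: ◇(r → (□r → r)) → s is true, so ¬(◇(r → (□r → r)) → s) is false.
    At w5: ◇(r → (□r → r)) is true, s is true, so ◇(r → (□r → r)) → s is true.
      At w5: ◇(r → (□r → r)) requires r → (□r → r) at some successor in {w0, w2, w3}.
        r → (□r → r) holds at w0, so ◇(r → (□r → r)) is true at w5.
Satisfying worlds: {w0}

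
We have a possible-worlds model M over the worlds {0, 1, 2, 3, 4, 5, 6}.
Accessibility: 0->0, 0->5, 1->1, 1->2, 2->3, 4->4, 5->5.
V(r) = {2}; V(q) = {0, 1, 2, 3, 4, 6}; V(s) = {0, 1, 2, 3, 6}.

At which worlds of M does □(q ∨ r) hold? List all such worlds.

1, 2, 3, 4, 6

Recall that □ψ holds at a world iff ψ holds at every accessible world, and ◇ψ holds iff ψ holds at some accessible world.
Let φ = □(q ∨ r). Evaluate φ at each world:
  0 (successors {0, 5}): φ is false.
  1 (successors {1, 2}): φ is true.
  2 (successors {3}): φ is true.
  3 (successors ∅): φ is true.
  4 (successors {4}): φ is true.
  5 (successors {5}): φ is false.
  6 (successors ∅): φ is true.
For instance, at 2:
  At 2: □(q ∨ r) requires q ∨ r at every successor {3}.
    At 3: q ∨ r is true.
  So □(q ∨ r) is true at 2.
Satisfying worlds: {1, 2, 3, 4, 6}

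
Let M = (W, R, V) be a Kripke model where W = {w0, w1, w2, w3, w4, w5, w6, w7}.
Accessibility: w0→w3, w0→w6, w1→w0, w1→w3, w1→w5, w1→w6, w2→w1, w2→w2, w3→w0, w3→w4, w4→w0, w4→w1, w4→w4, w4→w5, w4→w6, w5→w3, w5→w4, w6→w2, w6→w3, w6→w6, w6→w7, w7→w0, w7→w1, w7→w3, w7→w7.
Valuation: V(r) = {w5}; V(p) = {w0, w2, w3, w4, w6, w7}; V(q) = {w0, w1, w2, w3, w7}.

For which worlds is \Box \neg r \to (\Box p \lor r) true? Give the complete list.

w0, w1, w3, w4, w5, w6

Recall that \Box ψ holds at a world iff ψ holds at every accessible world, and \Diamond ψ holds iff ψ holds at some accessible world.
Let φ = \Box \neg r \to (\Box p \lor r). Evaluate φ at each world:
  w0 (successors {w3, w6}): φ is true.
  w1 (successors {w0, w3, w5, w6}): φ is true.
  w2 (successors {w1, w2}): φ is false.
  w3 (successors {w0, w4}): φ is true.
  w4 (successors {w0, w1, w4, w5, w6}): φ is true.
  w5 (successors {w3, w4}): φ is true.
  w6 (successors {w2, w3, w6, w7}): φ is true.
  w7 (successors {w0, w1, w3, w7}): φ is false.
For instance, at w4:
  At w4: \Box \neg r is false, \Box p \lor r is false, so \Box \neg r \to (\Box p \lor r) is true.
    At w4: \Box \neg r requires \neg r at every successor {w0, w1, w4, w5, w6}.
      \neg r fails at w5, so \Box \neg r is false at w4.
    At w4: \Box p is false, r is false, so \Box p \lor r is false.
      At w4: \Box p requires p at every successor {w0, w1, w4, w5, w6}.
        p fails at w1, so \Box p is false at w4.
Satisfying worlds: {w0, w1, w3, w4, w5, w6}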